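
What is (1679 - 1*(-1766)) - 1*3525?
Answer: -80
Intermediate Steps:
(1679 - 1*(-1766)) - 1*3525 = (1679 + 1766) - 3525 = 3445 - 3525 = -80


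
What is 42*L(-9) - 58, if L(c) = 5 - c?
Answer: 530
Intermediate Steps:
42*L(-9) - 58 = 42*(5 - 1*(-9)) - 58 = 42*(5 + 9) - 58 = 42*14 - 58 = 588 - 58 = 530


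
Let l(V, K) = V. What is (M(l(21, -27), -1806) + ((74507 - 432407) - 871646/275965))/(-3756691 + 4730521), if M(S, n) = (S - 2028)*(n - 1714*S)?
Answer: 801430984379/10336269075 ≈ 77.536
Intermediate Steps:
M(S, n) = (-2028 + S)*(n - 1714*S)
(M(l(21, -27), -1806) + ((74507 - 432407) - 871646/275965))/(-3756691 + 4730521) = ((-2028*(-1806) - 1714*21² + 3475992*21 + 21*(-1806)) + ((74507 - 432407) - 871646/275965))/(-3756691 + 4730521) = ((3662568 - 1714*441 + 72995832 - 37926) + (-357900 - 871646*1/275965))/973830 = ((3662568 - 755874 + 72995832 - 37926) + (-357900 - 871646/275965))*(1/973830) = (75864600 - 98768745146/275965)*(1/973830) = (20837205593854/275965)*(1/973830) = 801430984379/10336269075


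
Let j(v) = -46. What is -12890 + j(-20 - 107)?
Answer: -12936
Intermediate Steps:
-12890 + j(-20 - 107) = -12890 - 46 = -12936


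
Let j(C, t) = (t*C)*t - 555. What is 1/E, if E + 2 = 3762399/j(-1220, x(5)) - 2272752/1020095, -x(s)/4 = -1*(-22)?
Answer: -385523891293/1783507758611 ≈ -0.21616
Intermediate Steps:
x(s) = -88 (x(s) = -(-4)*(-22) = -4*22 = -88)
j(C, t) = -555 + C*t² (j(C, t) = (C*t)*t - 555 = C*t² - 555 = -555 + C*t²)
E = -1783507758611/385523891293 (E = -2 + (3762399/(-555 - 1220*(-88)²) - 2272752/1020095) = -2 + (3762399/(-555 - 1220*7744) - 2272752*1/1020095) = -2 + (3762399/(-555 - 9447680) - 2272752/1020095) = -2 + (3762399/(-9448235) - 2272752/1020095) = -2 + (3762399*(-1/9448235) - 2272752/1020095) = -2 + (-3762399/9448235 - 2272752/1020095) = -2 - 1012459976025/385523891293 = -1783507758611/385523891293 ≈ -4.6262)
1/E = 1/(-1783507758611/385523891293) = -385523891293/1783507758611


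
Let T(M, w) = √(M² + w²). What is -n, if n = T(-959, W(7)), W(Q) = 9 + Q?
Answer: -√919937 ≈ -959.13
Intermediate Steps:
n = √919937 (n = √((-959)² + (9 + 7)²) = √(919681 + 16²) = √(919681 + 256) = √919937 ≈ 959.13)
-n = -√919937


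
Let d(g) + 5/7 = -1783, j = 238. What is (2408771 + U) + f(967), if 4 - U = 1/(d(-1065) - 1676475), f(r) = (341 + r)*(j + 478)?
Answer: 39299987381740/11747811 ≈ 3.3453e+6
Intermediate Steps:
d(g) = -12486/7 (d(g) = -5/7 - 1783 = -12486/7)
f(r) = 244156 + 716*r (f(r) = (341 + r)*(238 + 478) = (341 + r)*716 = 244156 + 716*r)
U = 46991251/11747811 (U = 4 - 1/(-12486/7 - 1676475) = 4 - 1/(-11747811/7) = 4 - 1*(-7/11747811) = 4 + 7/11747811 = 46991251/11747811 ≈ 4.0000)
(2408771 + U) + f(967) = (2408771 + 46991251/11747811) + (244156 + 716*967) = 28297833441532/11747811 + (244156 + 692372) = 28297833441532/11747811 + 936528 = 39299987381740/11747811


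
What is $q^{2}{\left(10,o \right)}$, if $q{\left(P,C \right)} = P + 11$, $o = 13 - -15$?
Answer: $441$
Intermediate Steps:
$o = 28$ ($o = 13 + 15 = 28$)
$q{\left(P,C \right)} = 11 + P$
$q^{2}{\left(10,o \right)} = \left(11 + 10\right)^{2} = 21^{2} = 441$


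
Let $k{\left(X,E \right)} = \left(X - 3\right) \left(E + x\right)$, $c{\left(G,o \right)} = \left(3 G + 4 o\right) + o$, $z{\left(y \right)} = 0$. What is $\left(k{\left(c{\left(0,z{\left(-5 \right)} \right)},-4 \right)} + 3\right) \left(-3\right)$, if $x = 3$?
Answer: $-18$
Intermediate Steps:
$c{\left(G,o \right)} = 3 G + 5 o$
$k{\left(X,E \right)} = \left(-3 + X\right) \left(3 + E\right)$ ($k{\left(X,E \right)} = \left(X - 3\right) \left(E + 3\right) = \left(-3 + X\right) \left(3 + E\right)$)
$\left(k{\left(c{\left(0,z{\left(-5 \right)} \right)},-4 \right)} + 3\right) \left(-3\right) = \left(\left(-9 - -12 + 3 \left(3 \cdot 0 + 5 \cdot 0\right) - 4 \left(3 \cdot 0 + 5 \cdot 0\right)\right) + 3\right) \left(-3\right) = \left(\left(-9 + 12 + 3 \left(0 + 0\right) - 4 \left(0 + 0\right)\right) + 3\right) \left(-3\right) = \left(\left(-9 + 12 + 3 \cdot 0 - 0\right) + 3\right) \left(-3\right) = \left(\left(-9 + 12 + 0 + 0\right) + 3\right) \left(-3\right) = \left(3 + 3\right) \left(-3\right) = 6 \left(-3\right) = -18$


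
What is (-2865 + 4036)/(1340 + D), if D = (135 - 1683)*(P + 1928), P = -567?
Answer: -1171/2105488 ≈ -0.00055617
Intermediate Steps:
D = -2106828 (D = (135 - 1683)*(-567 + 1928) = -1548*1361 = -2106828)
(-2865 + 4036)/(1340 + D) = (-2865 + 4036)/(1340 - 2106828) = 1171/(-2105488) = 1171*(-1/2105488) = -1171/2105488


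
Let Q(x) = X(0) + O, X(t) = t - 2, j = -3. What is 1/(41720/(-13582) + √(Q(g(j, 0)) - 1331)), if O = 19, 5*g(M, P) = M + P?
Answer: -70830130/30516886217 - 138353043*I*√146/61033772434 ≈ -0.002321 - 0.02739*I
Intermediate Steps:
g(M, P) = M/5 + P/5 (g(M, P) = (M + P)/5 = M/5 + P/5)
X(t) = -2 + t
Q(x) = 17 (Q(x) = (-2 + 0) + 19 = -2 + 19 = 17)
1/(41720/(-13582) + √(Q(g(j, 0)) - 1331)) = 1/(41720/(-13582) + √(17 - 1331)) = 1/(41720*(-1/13582) + √(-1314)) = 1/(-20860/6791 + 3*I*√146)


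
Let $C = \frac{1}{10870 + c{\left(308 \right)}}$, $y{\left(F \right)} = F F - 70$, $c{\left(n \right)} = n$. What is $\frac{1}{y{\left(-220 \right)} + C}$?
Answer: $\frac{11178}{540232741} \approx 2.0691 \cdot 10^{-5}$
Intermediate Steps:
$y{\left(F \right)} = -70 + F^{2}$ ($y{\left(F \right)} = F^{2} - 70 = -70 + F^{2}$)
$C = \frac{1}{11178}$ ($C = \frac{1}{10870 + 308} = \frac{1}{11178} \approx 8.9461 \cdot 10^{-5}$)
$\frac{1}{y{\left(-220 \right)} + C} = \frac{1}{\left(-70 + \left(-220\right)^{2}\right) + \frac{1}{11178}} = \frac{1}{\left(-70 + 48400\right) + \frac{1}{11178}} = \frac{1}{48330 + \frac{1}{11178}} = \frac{1}{\frac{540232741}{11178}} = \frac{11178}{540232741}$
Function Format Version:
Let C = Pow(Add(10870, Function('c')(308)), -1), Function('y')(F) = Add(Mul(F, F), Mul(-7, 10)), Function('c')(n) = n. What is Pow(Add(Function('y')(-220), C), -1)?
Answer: Rational(11178, 540232741) ≈ 2.0691e-5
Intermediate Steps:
Function('y')(F) = Add(-70, Pow(F, 2)) (Function('y')(F) = Add(Pow(F, 2), -70) = Add(-70, Pow(F, 2)))
C = Rational(1, 11178) (C = Pow(Add(10870, 308), -1) = Pow(11178, -1) = Rational(1, 11178) ≈ 8.9461e-5)
Pow(Add(Function('y')(-220), C), -1) = Pow(Add(Add(-70, Pow(-220, 2)), Rational(1, 11178)), -1) = Pow(Add(Add(-70, 48400), Rational(1, 11178)), -1) = Pow(Add(48330, Rational(1, 11178)), -1) = Pow(Rational(540232741, 11178), -1) = Rational(11178, 540232741)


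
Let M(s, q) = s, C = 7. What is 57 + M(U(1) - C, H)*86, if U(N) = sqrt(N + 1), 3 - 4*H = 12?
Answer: -545 + 86*sqrt(2) ≈ -423.38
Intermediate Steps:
H = -9/4 (H = 3/4 - 1/4*12 = 3/4 - 3 = -9/4 ≈ -2.2500)
U(N) = sqrt(1 + N)
57 + M(U(1) - C, H)*86 = 57 + (sqrt(1 + 1) - 1*7)*86 = 57 + (sqrt(2) - 7)*86 = 57 + (-7 + sqrt(2))*86 = 57 + (-602 + 86*sqrt(2)) = -545 + 86*sqrt(2)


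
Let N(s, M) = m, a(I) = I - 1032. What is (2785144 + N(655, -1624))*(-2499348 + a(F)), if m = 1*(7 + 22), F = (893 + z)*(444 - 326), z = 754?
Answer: -6422703633882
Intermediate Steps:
F = 194346 (F = (893 + 754)*(444 - 326) = 1647*118 = 194346)
a(I) = -1032 + I
m = 29 (m = 1*29 = 29)
N(s, M) = 29
(2785144 + N(655, -1624))*(-2499348 + a(F)) = (2785144 + 29)*(-2499348 + (-1032 + 194346)) = 2785173*(-2499348 + 193314) = 2785173*(-2306034) = -6422703633882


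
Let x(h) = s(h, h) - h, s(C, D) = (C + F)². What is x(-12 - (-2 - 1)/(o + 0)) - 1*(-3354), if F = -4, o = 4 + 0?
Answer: 57565/16 ≈ 3597.8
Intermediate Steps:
o = 4
s(C, D) = (-4 + C)² (s(C, D) = (C - 4)² = (-4 + C)²)
x(h) = (-4 + h)² - h
x(-12 - (-2 - 1)/(o + 0)) - 1*(-3354) = ((-4 + (-12 - (-2 - 1)/(4 + 0)))² - (-12 - (-2 - 1)/(4 + 0))) - 1*(-3354) = ((-4 + (-12 - (-3)/4))² - (-12 - (-3)/4)) + 3354 = ((-4 + (-12 - 1*(-¾)))² - (-12 - 1*(-¾))) + 3354 = ((-4 + (-12 + ¾))² - (-12 + ¾)) + 3354 = ((-4 - 45/4)² - 1*(-45/4)) + 3354 = ((-61/4)² + 45/4) + 3354 = (3721/16 + 45/4) + 3354 = 3901/16 + 3354 = 57565/16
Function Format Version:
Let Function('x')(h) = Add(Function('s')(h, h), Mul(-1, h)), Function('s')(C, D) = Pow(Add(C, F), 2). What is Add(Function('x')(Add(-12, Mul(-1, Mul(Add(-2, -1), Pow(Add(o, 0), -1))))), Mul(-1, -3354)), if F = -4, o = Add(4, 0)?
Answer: Rational(57565, 16) ≈ 3597.8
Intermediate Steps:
o = 4
Function('s')(C, D) = Pow(Add(-4, C), 2) (Function('s')(C, D) = Pow(Add(C, -4), 2) = Pow(Add(-4, C), 2))
Function('x')(h) = Add(Pow(Add(-4, h), 2), Mul(-1, h))
Add(Function('x')(Add(-12, Mul(-1, Mul(Add(-2, -1), Pow(Add(o, 0), -1))))), Mul(-1, -3354)) = Add(Add(Pow(Add(-4, Add(-12, Mul(-1, Mul(Add(-2, -1), Pow(Add(4, 0), -1))))), 2), Mul(-1, Add(-12, Mul(-1, Mul(Add(-2, -1), Pow(Add(4, 0), -1)))))), Mul(-1, -3354)) = Add(Add(Pow(Add(-4, Add(-12, Mul(-1, Mul(-3, Pow(4, -1))))), 2), Mul(-1, Add(-12, Mul(-1, Mul(-3, Pow(4, -1)))))), 3354) = Add(Add(Pow(Add(-4, Add(-12, Mul(-1, Mul(-3, Rational(1, 4))))), 2), Mul(-1, Add(-12, Mul(-1, Mul(-3, Rational(1, 4)))))), 3354) = Add(Add(Pow(Add(-4, Add(-12, Mul(-1, Rational(-3, 4)))), 2), Mul(-1, Add(-12, Mul(-1, Rational(-3, 4))))), 3354) = Add(Add(Pow(Add(-4, Add(-12, Rational(3, 4))), 2), Mul(-1, Add(-12, Rational(3, 4)))), 3354) = Add(Add(Pow(Add(-4, Rational(-45, 4)), 2), Mul(-1, Rational(-45, 4))), 3354) = Add(Add(Pow(Rational(-61, 4), 2), Rational(45, 4)), 3354) = Add(Add(Rational(3721, 16), Rational(45, 4)), 3354) = Add(Rational(3901, 16), 3354) = Rational(57565, 16)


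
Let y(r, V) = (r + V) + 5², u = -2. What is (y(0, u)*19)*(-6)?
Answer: -2622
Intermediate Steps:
y(r, V) = 25 + V + r (y(r, V) = (V + r) + 25 = 25 + V + r)
(y(0, u)*19)*(-6) = ((25 - 2 + 0)*19)*(-6) = (23*19)*(-6) = 437*(-6) = -2622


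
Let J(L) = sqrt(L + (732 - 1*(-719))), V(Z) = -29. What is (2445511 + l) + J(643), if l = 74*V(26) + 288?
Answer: 2443653 + sqrt(2094) ≈ 2.4437e+6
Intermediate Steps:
J(L) = sqrt(1451 + L) (J(L) = sqrt(L + (732 + 719)) = sqrt(L + 1451) = sqrt(1451 + L))
l = -1858 (l = 74*(-29) + 288 = -2146 + 288 = -1858)
(2445511 + l) + J(643) = (2445511 - 1858) + sqrt(1451 + 643) = 2443653 + sqrt(2094)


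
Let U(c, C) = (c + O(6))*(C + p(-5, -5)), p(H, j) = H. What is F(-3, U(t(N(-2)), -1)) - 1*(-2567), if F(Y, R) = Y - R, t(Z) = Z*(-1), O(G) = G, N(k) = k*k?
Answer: 2576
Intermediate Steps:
N(k) = k²
t(Z) = -Z
U(c, C) = (-5 + C)*(6 + c) (U(c, C) = (c + 6)*(C - 5) = (6 + c)*(-5 + C) = (-5 + C)*(6 + c))
F(-3, U(t(N(-2)), -1)) - 1*(-2567) = (-3 - (-30 - (-5)*(-2)² + 6*(-1) - (-1)*(-2)²)) - 1*(-2567) = (-3 - (-30 - (-5)*4 - 6 - (-1)*4)) + 2567 = (-3 - (-30 - 5*(-4) - 6 - 1*(-4))) + 2567 = (-3 - (-30 + 20 - 6 + 4)) + 2567 = (-3 - 1*(-12)) + 2567 = (-3 + 12) + 2567 = 9 + 2567 = 2576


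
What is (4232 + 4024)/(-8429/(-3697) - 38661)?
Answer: -3815304/17865161 ≈ -0.21356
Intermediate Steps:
(4232 + 4024)/(-8429/(-3697) - 38661) = 8256/(-8429*(-1/3697) - 38661) = 8256/(8429/3697 - 38661) = 8256/(-142921288/3697) = 8256*(-3697/142921288) = -3815304/17865161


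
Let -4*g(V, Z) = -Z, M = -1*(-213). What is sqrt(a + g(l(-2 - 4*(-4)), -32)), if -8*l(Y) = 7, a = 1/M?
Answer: I*sqrt(362739)/213 ≈ 2.8276*I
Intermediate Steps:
M = 213
a = 1/213 ≈ 0.0046948
l(Y) = -7/8 (l(Y) = -1/8*7 = -7/8)
g(V, Z) = Z/4 (g(V, Z) = -(-1)*Z/4 = Z/4)
sqrt(a + g(l(-2 - 4*(-4)), -32)) = sqrt(1/213 + (1/4)*(-32)) = sqrt(1/213 - 8) = sqrt(-1703/213) = I*sqrt(362739)/213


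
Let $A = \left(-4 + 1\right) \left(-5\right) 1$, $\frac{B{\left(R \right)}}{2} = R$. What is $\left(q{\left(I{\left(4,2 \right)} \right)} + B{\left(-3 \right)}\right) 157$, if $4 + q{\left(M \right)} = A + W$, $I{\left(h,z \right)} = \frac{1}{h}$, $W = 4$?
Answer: $1413$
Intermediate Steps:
$B{\left(R \right)} = 2 R$
$A = 15$ ($A = \left(-3\right) \left(-5\right) 1 = 15 \cdot 1 = 15$)
$q{\left(M \right)} = 15$ ($q{\left(M \right)} = -4 + \left(15 + 4\right) = -4 + 19 = 15$)
$\left(q{\left(I{\left(4,2 \right)} \right)} + B{\left(-3 \right)}\right) 157 = \left(15 + 2 \left(-3\right)\right) 157 = \left(15 - 6\right) 157 = 9 \cdot 157 = 1413$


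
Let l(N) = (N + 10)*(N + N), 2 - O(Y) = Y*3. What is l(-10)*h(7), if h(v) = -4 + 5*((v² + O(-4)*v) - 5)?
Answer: 0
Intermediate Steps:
O(Y) = 2 - 3*Y (O(Y) = 2 - Y*3 = 2 - 3*Y)
l(N) = 2*N*(10 + N) (l(N) = (10 + N)*(2*N) = 2*N*(10 + N))
h(v) = -29 + 5*v² + 70*v (h(v) = -4 + 5*((v² + (2 - 3*(-4))*v) - 5) = -4 + 5*((v² + (2 + 12)*v) - 5) = -4 + 5*((v² + 14*v) - 5) = -4 + 5*(-5 + v² + 14*v) = -4 + (-25 + 5*v² + 70*v) = -29 + 5*v² + 70*v)
l(-10)*h(7) = (2*(-10)*(10 - 10))*(-29 + 5*7² + 70*7) = (2*(-10)*0)*(-29 + 5*49 + 490) = 0*(-29 + 245 + 490) = 0*706 = 0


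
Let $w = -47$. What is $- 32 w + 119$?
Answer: $1623$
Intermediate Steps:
$- 32 w + 119 = \left(-32\right) \left(-47\right) + 119 = 1504 + 119 = 1623$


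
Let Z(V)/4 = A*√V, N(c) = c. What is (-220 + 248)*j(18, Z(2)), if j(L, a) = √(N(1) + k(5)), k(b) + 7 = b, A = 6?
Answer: 28*I ≈ 28.0*I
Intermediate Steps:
k(b) = -7 + b
Z(V) = 24*√V (Z(V) = 4*(6*√V) = 24*√V)
j(L, a) = I (j(L, a) = √(1 + (-7 + 5)) = √(1 - 2) = √(-1) = I)
(-220 + 248)*j(18, Z(2)) = (-220 + 248)*I = 28*I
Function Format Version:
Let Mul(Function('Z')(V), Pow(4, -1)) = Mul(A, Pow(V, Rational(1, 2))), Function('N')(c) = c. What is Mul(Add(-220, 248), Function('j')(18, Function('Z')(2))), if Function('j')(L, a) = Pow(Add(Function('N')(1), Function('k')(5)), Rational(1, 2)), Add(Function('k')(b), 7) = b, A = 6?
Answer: Mul(28, I) ≈ Mul(28.000, I)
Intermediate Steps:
Function('k')(b) = Add(-7, b)
Function('Z')(V) = Mul(24, Pow(V, Rational(1, 2))) (Function('Z')(V) = Mul(4, Mul(6, Pow(V, Rational(1, 2)))) = Mul(24, Pow(V, Rational(1, 2))))
Function('j')(L, a) = I (Function('j')(L, a) = Pow(Add(1, Add(-7, 5)), Rational(1, 2)) = Pow(Add(1, -2), Rational(1, 2)) = Pow(-1, Rational(1, 2)) = I)
Mul(Add(-220, 248), Function('j')(18, Function('Z')(2))) = Mul(Add(-220, 248), I) = Mul(28, I)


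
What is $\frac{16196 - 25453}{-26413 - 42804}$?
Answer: $\frac{9257}{69217} \approx 0.13374$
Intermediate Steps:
$\frac{16196 - 25453}{-26413 - 42804} = - \frac{9257}{-69217} = \left(-9257\right) \left(- \frac{1}{69217}\right) = \frac{9257}{69217}$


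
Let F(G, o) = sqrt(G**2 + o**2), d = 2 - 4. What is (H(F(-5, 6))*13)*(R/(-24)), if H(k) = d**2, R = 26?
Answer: -169/3 ≈ -56.333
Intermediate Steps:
d = -2
H(k) = 4 (H(k) = (-2)**2 = 4)
(H(F(-5, 6))*13)*(R/(-24)) = (4*13)*(26/(-24)) = 52*(26*(-1/24)) = 52*(-13/12) = -169/3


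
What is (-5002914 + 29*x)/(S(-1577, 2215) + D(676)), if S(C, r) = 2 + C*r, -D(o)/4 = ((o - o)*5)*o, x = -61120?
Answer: 6775394/3493053 ≈ 1.9397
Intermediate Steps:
D(o) = 0 (D(o) = -4*(o - o)*5*o = -4*0*5*o = -0*o = -4*0 = 0)
(-5002914 + 29*x)/(S(-1577, 2215) + D(676)) = (-5002914 + 29*(-61120))/((2 - 1577*2215) + 0) = (-5002914 - 1772480)/((2 - 3493055) + 0) = -6775394/(-3493053 + 0) = -6775394/(-3493053) = -6775394*(-1/3493053) = 6775394/3493053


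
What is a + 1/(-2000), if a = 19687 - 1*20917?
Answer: -2460001/2000 ≈ -1230.0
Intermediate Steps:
a = -1230 (a = 19687 - 20917 = -1230)
a + 1/(-2000) = -1230 + 1/(-2000) = -1230 - 1/2000 = -2460001/2000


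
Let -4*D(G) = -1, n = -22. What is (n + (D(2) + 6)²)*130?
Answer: 17745/8 ≈ 2218.1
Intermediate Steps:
D(G) = ¼ (D(G) = -¼*(-1) = ¼)
(n + (D(2) + 6)²)*130 = (-22 + (¼ + 6)²)*130 = (-22 + (25/4)²)*130 = (-22 + 625/16)*130 = (273/16)*130 = 17745/8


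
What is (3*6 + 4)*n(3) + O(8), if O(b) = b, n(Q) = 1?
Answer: 30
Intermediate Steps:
(3*6 + 4)*n(3) + O(8) = (3*6 + 4)*1 + 8 = (18 + 4)*1 + 8 = 22*1 + 8 = 22 + 8 = 30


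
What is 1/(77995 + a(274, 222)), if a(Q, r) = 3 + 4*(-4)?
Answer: 1/77982 ≈ 1.2823e-5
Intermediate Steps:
a(Q, r) = -13 (a(Q, r) = 3 - 16 = -13)
1/(77995 + a(274, 222)) = 1/(77995 - 13) = 1/77982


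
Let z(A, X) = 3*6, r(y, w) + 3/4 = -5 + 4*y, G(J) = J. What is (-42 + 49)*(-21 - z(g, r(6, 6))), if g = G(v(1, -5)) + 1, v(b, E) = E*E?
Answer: -273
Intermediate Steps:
v(b, E) = E**2
r(y, w) = -23/4 + 4*y (r(y, w) = -3/4 + (-5 + 4*y) = -23/4 + 4*y)
g = 26 (g = (-5)**2 + 1 = 25 + 1 = 26)
z(A, X) = 18
(-42 + 49)*(-21 - z(g, r(6, 6))) = (-42 + 49)*(-21 - 1*18) = 7*(-21 - 18) = 7*(-39) = -273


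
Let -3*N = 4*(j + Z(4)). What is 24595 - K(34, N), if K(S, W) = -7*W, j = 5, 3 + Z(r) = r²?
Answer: 24427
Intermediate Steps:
Z(r) = -3 + r²
N = -24 (N = -4*(5 + (-3 + 4²))/3 = -4*(5 + (-3 + 16))/3 = -4*(5 + 13)/3 = -4*18/3 = -⅓*72 = -24)
24595 - K(34, N) = 24595 - (-7)*(-24) = 24595 - 1*168 = 24595 - 168 = 24427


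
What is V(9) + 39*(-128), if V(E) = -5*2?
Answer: -5002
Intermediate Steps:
V(E) = -10
V(9) + 39*(-128) = -10 + 39*(-128) = -10 - 4992 = -5002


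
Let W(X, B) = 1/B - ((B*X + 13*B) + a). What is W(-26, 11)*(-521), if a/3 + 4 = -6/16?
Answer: -7162187/88 ≈ -81389.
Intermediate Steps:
a = -105/8 (a = -12 + 3*(-6/16) = -12 + 3*(-6*1/16) = -12 + 3*(-3/8) = -12 - 9/8 = -105/8 ≈ -13.125)
W(X, B) = 105/8 + 1/B - 13*B - B*X (W(X, B) = 1/B - ((B*X + 13*B) - 105/8) = 1/B - ((13*B + B*X) - 105/8) = 1/B - (-105/8 + 13*B + B*X) = 1/B + (105/8 - 13*B - B*X) = 105/8 + 1/B - 13*B - B*X)
W(-26, 11)*(-521) = (105/8 + 1/11 - 13*11 - 1*11*(-26))*(-521) = (105/8 + 1/11 - 143 + 286)*(-521) = (13747/88)*(-521) = -7162187/88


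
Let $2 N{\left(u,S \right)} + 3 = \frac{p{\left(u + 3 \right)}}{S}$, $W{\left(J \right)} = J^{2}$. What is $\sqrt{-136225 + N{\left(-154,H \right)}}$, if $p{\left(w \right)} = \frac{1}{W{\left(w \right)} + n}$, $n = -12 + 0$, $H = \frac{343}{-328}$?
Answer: $\frac{3 i \sqrt{75495623719825946}}{2233322} \approx 369.09 i$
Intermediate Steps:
$H = - \frac{343}{328}$ ($H = 343 \left(- \frac{1}{328}\right) = - \frac{343}{328} \approx -1.0457$)
$n = -12$
$p{\left(w \right)} = \frac{1}{-12 + w^{2}}$ ($p{\left(w \right)} = \frac{1}{w^{2} - 12} = \frac{1}{-12 + w^{2}}$)
$N{\left(u,S \right)} = - \frac{3}{2} + \frac{1}{2 S \left(-12 + \left(3 + u\right)^{2}\right)}$ ($N{\left(u,S \right)} = - \frac{3}{2} + \frac{\frac{1}{-12 + \left(u + 3\right)^{2}} \frac{1}{S}}{2} = - \frac{3}{2} + \frac{\frac{1}{-12 + \left(3 + u\right)^{2}} \frac{1}{S}}{2} = - \frac{3}{2} + \frac{\frac{1}{S} \frac{1}{-12 + \left(3 + u\right)^{2}}}{2} = - \frac{3}{2} + \frac{1}{2 S \left(-12 + \left(3 + u\right)^{2}\right)}$)
$\sqrt{-136225 + N{\left(-154,H \right)}} = \sqrt{-136225 + \frac{1 - - \frac{1029 \left(-12 + \left(3 - 154\right)^{2}\right)}{328}}{2 \left(- \frac{343}{328}\right) \left(-12 + \left(3 - 154\right)^{2}\right)}} = \sqrt{-136225 + \frac{1}{2} \left(- \frac{328}{343}\right) \frac{1}{-12 + \left(-151\right)^{2}} \left(1 - - \frac{1029 \left(-12 + \left(-151\right)^{2}\right)}{328}\right)} = \sqrt{-136225 + \frac{1}{2} \left(- \frac{328}{343}\right) \frac{1}{-12 + 22801} \left(1 - - \frac{1029 \left(-12 + 22801\right)}{328}\right)} = \sqrt{-136225 + \frac{1}{2} \left(- \frac{328}{343}\right) \frac{1}{22789} \left(1 - \left(- \frac{1029}{328}\right) 22789\right)} = \sqrt{-136225 + \frac{1}{2} \left(- \frac{328}{343}\right) \frac{1}{22789} \left(1 + \frac{23449881}{328}\right)} = \sqrt{-136225 + \frac{1}{2} \left(- \frac{328}{343}\right) \frac{1}{22789} \cdot \frac{23450209}{328}} = \sqrt{-136225 - \frac{23450209}{15633254}} = \sqrt{- \frac{2129663476359}{15633254}} = \frac{3 i \sqrt{75495623719825946}}{2233322}$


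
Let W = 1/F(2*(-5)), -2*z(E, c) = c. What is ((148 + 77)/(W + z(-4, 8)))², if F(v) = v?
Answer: 5062500/1681 ≈ 3011.6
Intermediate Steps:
z(E, c) = -c/2
W = -⅒ (W = 1/(2*(-5)) = 1/(-10) = -⅒ ≈ -0.10000)
((148 + 77)/(W + z(-4, 8)))² = ((148 + 77)/(-⅒ - ½*8))² = (225/(-⅒ - 4))² = (225/(-41/10))² = (225*(-10/41))² = (-2250/41)² = 5062500/1681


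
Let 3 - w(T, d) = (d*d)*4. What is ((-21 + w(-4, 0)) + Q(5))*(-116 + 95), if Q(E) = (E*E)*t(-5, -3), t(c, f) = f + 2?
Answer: 903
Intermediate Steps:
w(T, d) = 3 - 4*d² (w(T, d) = 3 - d*d*4 = 3 - d²*4 = 3 - 4*d²)
t(c, f) = 2 + f
Q(E) = -E² (Q(E) = (E*E)*(2 - 3) = E²*(-1) = -E²)
((-21 + w(-4, 0)) + Q(5))*(-116 + 95) = ((-21 + (3 - 4*0²)) - 1*5²)*(-116 + 95) = ((-21 + (3 - 4*0)) - 1*25)*(-21) = ((-21 + (3 + 0)) - 25)*(-21) = ((-21 + 3) - 25)*(-21) = (-18 - 25)*(-21) = -43*(-21) = 903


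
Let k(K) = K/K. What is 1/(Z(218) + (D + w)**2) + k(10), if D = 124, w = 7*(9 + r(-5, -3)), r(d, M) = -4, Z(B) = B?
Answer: 25500/25499 ≈ 1.0000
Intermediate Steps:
w = 35 (w = 7*(9 - 4) = 7*5 = 35)
k(K) = 1
1/(Z(218) + (D + w)**2) + k(10) = 1/(218 + (124 + 35)**2) + 1 = 1/(218 + 159**2) + 1 = 1/(218 + 25281) + 1 = 1/25499 + 1 = 25500/25499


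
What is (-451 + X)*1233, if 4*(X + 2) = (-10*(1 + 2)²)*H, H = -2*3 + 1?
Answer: -839673/2 ≈ -4.1984e+5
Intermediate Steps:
H = -5 (H = -6 + 1 = -5)
X = 221/2 (X = -2 + (-10*(1 + 2)²*(-5))/4 = -2 + (-10*3²*(-5))/4 = -2 + (-10*9*(-5))/4 = -2 + (-90*(-5))/4 = -2 + (¼)*450 = -2 + 225/2 = 221/2 ≈ 110.50)
(-451 + X)*1233 = (-451 + 221/2)*1233 = -681/2*1233 = -839673/2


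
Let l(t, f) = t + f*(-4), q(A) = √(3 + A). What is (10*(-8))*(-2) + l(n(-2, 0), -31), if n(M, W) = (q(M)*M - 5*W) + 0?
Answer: 282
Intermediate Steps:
n(M, W) = -5*W + M*√(3 + M) (n(M, W) = (√(3 + M)*M - 5*W) + 0 = (M*√(3 + M) - 5*W) + 0 = (-5*W + M*√(3 + M)) + 0 = -5*W + M*√(3 + M))
l(t, f) = t - 4*f
(10*(-8))*(-2) + l(n(-2, 0), -31) = (10*(-8))*(-2) + ((-5*0 - 2*√(3 - 2)) - 4*(-31)) = -80*(-2) + ((0 - 2*√1) + 124) = 160 + ((0 - 2*1) + 124) = 160 + ((0 - 2) + 124) = 160 + (-2 + 124) = 160 + 122 = 282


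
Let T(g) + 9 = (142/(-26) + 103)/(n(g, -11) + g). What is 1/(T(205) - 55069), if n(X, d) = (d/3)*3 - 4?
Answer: -1235/68020696 ≈ -1.8156e-5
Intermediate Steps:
n(X, d) = -4 + d (n(X, d) = (d*(⅓))*3 - 4 = (d/3)*3 - 4 = d - 4 = -4 + d)
T(g) = -9 + 1268/(13*(-15 + g)) (T(g) = -9 + (142/(-26) + 103)/((-4 - 11) + g) = -9 + (142*(-1/26) + 103)/(-15 + g) = -9 + (-71/13 + 103)/(-15 + g) = -9 + 1268/(13*(-15 + g)))
1/(T(205) - 55069) = 1/((3023 - 117*205)/(13*(-15 + 205)) - 55069) = 1/((1/13)*(3023 - 23985)/190 - 55069) = 1/((1/13)*(1/190)*(-20962) - 55069) = 1/(-10481/1235 - 55069) = 1/(-68020696/1235) = -1235/68020696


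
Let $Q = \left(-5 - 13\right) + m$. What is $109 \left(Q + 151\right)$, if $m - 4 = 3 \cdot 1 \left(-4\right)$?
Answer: $13625$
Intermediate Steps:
$m = -8$ ($m = 4 + 3 \cdot 1 \left(-4\right) = 4 + 3 \left(-4\right) = 4 - 12 = -8$)
$Q = -26$ ($Q = \left(-5 - 13\right) - 8 = -18 - 8 = -26$)
$109 \left(Q + 151\right) = 109 \left(-26 + 151\right) = 109 \cdot 125 = 13625$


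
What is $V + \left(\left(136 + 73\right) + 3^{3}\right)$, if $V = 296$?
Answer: $532$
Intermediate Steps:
$V + \left(\left(136 + 73\right) + 3^{3}\right) = 296 + \left(\left(136 + 73\right) + 3^{3}\right) = 296 + \left(209 + 27\right) = 296 + 236 = 532$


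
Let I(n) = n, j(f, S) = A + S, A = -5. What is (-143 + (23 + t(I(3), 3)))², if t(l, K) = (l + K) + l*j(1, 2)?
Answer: 15129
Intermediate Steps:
j(f, S) = -5 + S
t(l, K) = K - 2*l (t(l, K) = (l + K) + l*(-5 + 2) = (K + l) + l*(-3) = (K + l) - 3*l = K - 2*l)
(-143 + (23 + t(I(3), 3)))² = (-143 + (23 + (3 - 2*3)))² = (-143 + (23 + (3 - 6)))² = (-143 + (23 - 3))² = (-143 + 20)² = (-123)² = 15129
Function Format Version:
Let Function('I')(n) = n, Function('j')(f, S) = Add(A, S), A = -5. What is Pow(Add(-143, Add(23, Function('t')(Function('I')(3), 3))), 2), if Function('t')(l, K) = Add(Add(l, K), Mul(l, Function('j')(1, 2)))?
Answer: 15129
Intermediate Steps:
Function('j')(f, S) = Add(-5, S)
Function('t')(l, K) = Add(K, Mul(-2, l)) (Function('t')(l, K) = Add(Add(l, K), Mul(l, Add(-5, 2))) = Add(Add(K, l), Mul(l, -3)) = Add(Add(K, l), Mul(-3, l)) = Add(K, Mul(-2, l)))
Pow(Add(-143, Add(23, Function('t')(Function('I')(3), 3))), 2) = Pow(Add(-143, Add(23, Add(3, Mul(-2, 3)))), 2) = Pow(Add(-143, Add(23, Add(3, -6))), 2) = Pow(Add(-143, Add(23, -3)), 2) = Pow(Add(-143, 20), 2) = Pow(-123, 2) = 15129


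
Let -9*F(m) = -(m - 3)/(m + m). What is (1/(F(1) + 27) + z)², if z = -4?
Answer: 919681/58564 ≈ 15.704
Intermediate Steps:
F(m) = (-3 + m)/(18*m) (F(m) = -(-1)*(m - 3)/(m + m)/9 = -(-1)*(-3 + m)/((2*m))/9 = -(-1)*(-3 + m)*(1/(2*m))/9 = -(-1)*(-3 + m)/(2*m)/9 = -(-1)*(-3 + m)/(18*m) = (-3 + m)/(18*m))
(1/(F(1) + 27) + z)² = (1/((1/18)*(-3 + 1)/1 + 27) - 4)² = (1/((1/18)*1*(-2) + 27) - 4)² = (1/(-⅑ + 27) - 4)² = (1/(242/9) - 4)² = (9/242 - 4)² = (-959/242)² = 919681/58564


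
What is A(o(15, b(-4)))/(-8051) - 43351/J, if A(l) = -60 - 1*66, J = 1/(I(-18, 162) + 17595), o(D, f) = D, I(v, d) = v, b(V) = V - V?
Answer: -6134705222751/8051 ≈ -7.6198e+8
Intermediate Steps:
b(V) = 0
J = 1/17577 (J = 1/(-18 + 17595) = 1/17577 ≈ 5.6893e-5)
A(l) = -126 (A(l) = -60 - 66 = -126)
A(o(15, b(-4)))/(-8051) - 43351/J = -126/(-8051) - 43351/1/17577 = -126*(-1/8051) - 43351*17577 = 126/8051 - 761980527 = -6134705222751/8051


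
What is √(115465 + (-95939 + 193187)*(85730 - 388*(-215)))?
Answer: √16449614665 ≈ 1.2826e+5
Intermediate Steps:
√(115465 + (-95939 + 193187)*(85730 - 388*(-215))) = √(115465 + 97248*(85730 + 83420)) = √(115465 + 97248*169150) = √(115465 + 16449499200) = √16449614665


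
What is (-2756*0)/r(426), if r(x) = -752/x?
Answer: 0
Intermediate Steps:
(-2756*0)/r(426) = (-2756*0)/((-752/426)) = 0/((-752*1/426)) = 0/(-376/213) = 0*(-213/376) = 0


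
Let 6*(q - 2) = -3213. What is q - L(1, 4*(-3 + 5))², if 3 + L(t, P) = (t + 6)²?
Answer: -5299/2 ≈ -2649.5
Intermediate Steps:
q = -1067/2 (q = 2 + (⅙)*(-3213) = 2 - 1071/2 = -1067/2 ≈ -533.50)
L(t, P) = -3 + (6 + t)² (L(t, P) = -3 + (t + 6)² = -3 + (6 + t)²)
q - L(1, 4*(-3 + 5))² = -1067/2 - (-3 + (6 + 1)²)² = -1067/2 - (-3 + 7²)² = -1067/2 - (-3 + 49)² = -1067/2 - 1*46² = -1067/2 - 1*2116 = -1067/2 - 2116 = -5299/2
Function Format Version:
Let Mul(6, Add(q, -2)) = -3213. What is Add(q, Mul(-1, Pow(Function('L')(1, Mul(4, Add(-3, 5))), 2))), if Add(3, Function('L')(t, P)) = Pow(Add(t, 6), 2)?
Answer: Rational(-5299, 2) ≈ -2649.5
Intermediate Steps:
q = Rational(-1067, 2) (q = Add(2, Mul(Rational(1, 6), -3213)) = Add(2, Rational(-1071, 2)) = Rational(-1067, 2) ≈ -533.50)
Function('L')(t, P) = Add(-3, Pow(Add(6, t), 2)) (Function('L')(t, P) = Add(-3, Pow(Add(t, 6), 2)) = Add(-3, Pow(Add(6, t), 2)))
Add(q, Mul(-1, Pow(Function('L')(1, Mul(4, Add(-3, 5))), 2))) = Add(Rational(-1067, 2), Mul(-1, Pow(Add(-3, Pow(Add(6, 1), 2)), 2))) = Add(Rational(-1067, 2), Mul(-1, Pow(Add(-3, Pow(7, 2)), 2))) = Add(Rational(-1067, 2), Mul(-1, Pow(Add(-3, 49), 2))) = Add(Rational(-1067, 2), Mul(-1, Pow(46, 2))) = Add(Rational(-1067, 2), Mul(-1, 2116)) = Add(Rational(-1067, 2), -2116) = Rational(-5299, 2)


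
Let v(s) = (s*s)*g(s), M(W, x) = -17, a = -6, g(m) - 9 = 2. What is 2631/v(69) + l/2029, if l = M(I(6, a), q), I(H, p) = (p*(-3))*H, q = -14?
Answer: 1482664/35420253 ≈ 0.041859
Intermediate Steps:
g(m) = 11 (g(m) = 9 + 2 = 11)
I(H, p) = -3*H*p (I(H, p) = (-3*p)*H = -3*H*p)
v(s) = 11*s² (v(s) = (s*s)*11 = s²*11 = 11*s²)
l = -17
2631/v(69) + l/2029 = 2631/((11*69²)) - 17/2029 = 2631/((11*4761)) - 17*1/2029 = 2631/52371 - 17/2029 = 2631*(1/52371) - 17/2029 = 877/17457 - 17/2029 = 1482664/35420253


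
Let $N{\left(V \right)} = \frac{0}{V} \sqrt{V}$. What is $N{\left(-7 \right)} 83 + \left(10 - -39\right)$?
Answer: $49$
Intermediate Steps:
$N{\left(V \right)} = 0$ ($N{\left(V \right)} = 0 \sqrt{V} = 0$)
$N{\left(-7 \right)} 83 + \left(10 - -39\right) = 0 \cdot 83 + \left(10 - -39\right) = 0 + \left(10 + 39\right) = 0 + 49 = 49$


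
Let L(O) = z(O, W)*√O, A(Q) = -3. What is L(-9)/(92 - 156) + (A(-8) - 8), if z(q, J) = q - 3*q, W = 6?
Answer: -11 - 27*I/32 ≈ -11.0 - 0.84375*I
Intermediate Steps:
z(q, J) = -2*q (z(q, J) = q - 3*q = -2*q)
L(O) = -2*O^(3/2) (L(O) = (-2*O)*√O = -2*O^(3/2))
L(-9)/(92 - 156) + (A(-8) - 8) = (-(-54)*I)/(92 - 156) + (-3 - 8) = (-(-54)*I)/(-64) - 11 = -27*I/32 - 11 = -11 - 27*I/32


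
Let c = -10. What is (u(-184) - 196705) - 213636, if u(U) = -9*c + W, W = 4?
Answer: -410247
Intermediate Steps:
u(U) = 94 (u(U) = -9*(-10) + 4 = 90 + 4 = 94)
(u(-184) - 196705) - 213636 = (94 - 196705) - 213636 = -196611 - 213636 = -410247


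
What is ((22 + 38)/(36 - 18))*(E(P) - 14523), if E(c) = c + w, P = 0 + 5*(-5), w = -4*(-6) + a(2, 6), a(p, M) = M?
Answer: -145180/3 ≈ -48393.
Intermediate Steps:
w = 30 (w = -4*(-6) + 6 = 24 + 6 = 30)
P = -25 (P = 0 - 25 = -25)
E(c) = 30 + c (E(c) = c + 30 = 30 + c)
((22 + 38)/(36 - 18))*(E(P) - 14523) = ((22 + 38)/(36 - 18))*((30 - 25) - 14523) = (60/18)*(5 - 14523) = (60*(1/18))*(-14518) = (10/3)*(-14518) = -145180/3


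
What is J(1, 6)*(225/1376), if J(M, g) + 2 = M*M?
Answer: -225/1376 ≈ -0.16352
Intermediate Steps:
J(M, g) = -2 + M**2 (J(M, g) = -2 + M*M = -2 + M**2)
J(1, 6)*(225/1376) = (-2 + 1**2)*(225/1376) = (-2 + 1)*(225*(1/1376)) = -1*225/1376 = -225/1376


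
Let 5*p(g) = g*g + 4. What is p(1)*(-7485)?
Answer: -7485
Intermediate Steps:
p(g) = 4/5 + g**2/5 (p(g) = (g*g + 4)/5 = (g**2 + 4)/5 = (4 + g**2)/5 = 4/5 + g**2/5)
p(1)*(-7485) = (4/5 + (1/5)*1**2)*(-7485) = (4/5 + (1/5)*1)*(-7485) = (4/5 + 1/5)*(-7485) = 1*(-7485) = -7485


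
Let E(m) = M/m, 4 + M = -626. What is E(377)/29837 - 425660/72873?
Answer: -4788103277330/819715511277 ≈ -5.8412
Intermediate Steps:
M = -630 (M = -4 - 626 = -630)
E(m) = -630/m
E(377)/29837 - 425660/72873 = -630/377/29837 - 425660/72873 = -630*1/377*(1/29837) - 425660*1/72873 = -630/377*1/29837 - 425660/72873 = -630/11248549 - 425660/72873 = -4788103277330/819715511277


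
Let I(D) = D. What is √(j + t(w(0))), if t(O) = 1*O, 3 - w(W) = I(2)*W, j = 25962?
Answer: 3*√2885 ≈ 161.14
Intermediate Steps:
w(W) = 3 - 2*W
t(O) = O
√(j + t(w(0))) = √(25962 + (3 - 2*0)) = √(25962 + (3 + 0)) = √(25962 + 3) = √25965 = 3*√2885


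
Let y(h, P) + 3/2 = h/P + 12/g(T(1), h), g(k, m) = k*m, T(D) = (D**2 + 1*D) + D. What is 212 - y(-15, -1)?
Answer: 5963/30 ≈ 198.77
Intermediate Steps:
T(D) = D**2 + 2*D (T(D) = (D**2 + D) + D = (D + D**2) + D = D**2 + 2*D)
y(h, P) = -3/2 + 4/h + h/P (y(h, P) = -3/2 + (h/P + 12/(((1*(2 + 1))*h))) = -3/2 + (h/P + 12/(((1*3)*h))) = -3/2 + (h/P + 12/((3*h))) = -3/2 + (h/P + 12*(1/(3*h))) = -3/2 + (h/P + 4/h) = -3/2 + (4/h + h/P) = -3/2 + 4/h + h/P)
212 - y(-15, -1) = 212 - (-3/2 + 4/(-15) - 15/(-1)) = 212 - (-3/2 + 4*(-1/15) - 15*(-1)) = 212 - (-3/2 - 4/15 + 15) = 212 - 1*397/30 = 212 - 397/30 = 5963/30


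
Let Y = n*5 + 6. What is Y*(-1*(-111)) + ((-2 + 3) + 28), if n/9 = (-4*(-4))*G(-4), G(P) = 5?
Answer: 400295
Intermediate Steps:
n = 720 (n = 9*(-4*(-4)*5) = 9*(16*5) = 9*80 = 720)
Y = 3606 (Y = 720*5 + 6 = 3600 + 6 = 3606)
Y*(-1*(-111)) + ((-2 + 3) + 28) = 3606*(-1*(-111)) + ((-2 + 3) + 28) = 3606*111 + (1 + 28) = 400266 + 29 = 400295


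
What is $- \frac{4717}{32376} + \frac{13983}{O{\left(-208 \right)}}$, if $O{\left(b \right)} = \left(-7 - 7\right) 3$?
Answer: $- \frac{75485287}{226632} \approx -333.07$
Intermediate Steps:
$O{\left(b \right)} = -42$ ($O{\left(b \right)} = \left(-14\right) 3 = -42$)
$- \frac{4717}{32376} + \frac{13983}{O{\left(-208 \right)}} = - \frac{4717}{32376} + \frac{13983}{-42} = \left(-4717\right) \frac{1}{32376} + 13983 \left(- \frac{1}{42}\right) = - \frac{4717}{32376} - \frac{4661}{14} = - \frac{75485287}{226632}$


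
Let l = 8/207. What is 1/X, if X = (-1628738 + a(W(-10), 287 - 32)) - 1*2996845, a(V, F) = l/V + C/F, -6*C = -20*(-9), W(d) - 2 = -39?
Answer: -130203/602264798803 ≈ -2.1619e-7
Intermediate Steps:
W(d) = -37 (W(d) = 2 - 39 = -37)
C = -30 (C = -(-10)*(-9)/3 = -⅙*180 = -30)
l = 8/207 (l = 8*(1/207) = 8/207 ≈ 0.038647)
a(V, F) = -30/F + 8/(207*V) (a(V, F) = 8/(207*V) - 30/F = -30/F + 8/(207*V))
X = -602264798803/130203 (X = (-1628738 + (-30/(287 - 32) + (8/207)/(-37))) - 1*2996845 = (-1628738 + (-30/255 + (8/207)*(-1/37))) - 2996845 = (-1628738 + (-30*1/255 - 8/7659)) - 2996845 = (-1628738 + (-2/17 - 8/7659)) - 2996845 = (-1628738 - 15454/130203) - 2996845 = -212066589268/130203 - 2996845 = -602264798803/130203 ≈ -4.6256e+6)
1/X = 1/(-602264798803/130203) = -130203/602264798803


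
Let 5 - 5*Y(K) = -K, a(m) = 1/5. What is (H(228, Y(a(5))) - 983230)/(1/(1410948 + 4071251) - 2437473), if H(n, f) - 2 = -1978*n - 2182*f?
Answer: 98438452959184/167033900539075 ≈ 0.58933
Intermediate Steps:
a(m) = ⅕
Y(K) = 1 + K/5 (Y(K) = 1 - (-1)*K/5 = 1 + K/5)
H(n, f) = 2 - 2182*f - 1978*n (H(n, f) = 2 + (-1978*n - 2182*f) = 2 + (-2182*f - 1978*n) = 2 - 2182*f - 1978*n)
(H(228, Y(a(5))) - 983230)/(1/(1410948 + 4071251) - 2437473) = ((2 - 2182*(1 + (⅕)*(⅕)) - 1978*228) - 983230)/(1/(1410948 + 4071251) - 2437473) = ((2 - 2182*(1 + 1/25) - 450984) - 983230)/(1/5482199 - 2437473) = ((2 - 2182*26/25 - 450984) - 983230)/(1/5482199 - 2437473) = ((2 - 56732/25 - 450984) - 983230)/(-13362712043126/5482199) = (-11331282/25 - 983230)*(-5482199/13362712043126) = -35912032/25*(-5482199/13362712043126) = 98438452959184/167033900539075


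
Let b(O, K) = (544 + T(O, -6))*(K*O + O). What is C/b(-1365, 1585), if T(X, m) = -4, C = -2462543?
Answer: 2462543/1169040600 ≈ 0.0021065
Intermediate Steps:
b(O, K) = 540*O + 540*K*O (b(O, K) = (544 - 4)*(K*O + O) = 540*(O + K*O) = 540*O + 540*K*O)
C/b(-1365, 1585) = -2462543*(-1/(737100*(1 + 1585))) = -2462543/(540*(-1365)*1586) = -2462543/(-1169040600) = -2462543*(-1/1169040600) = 2462543/1169040600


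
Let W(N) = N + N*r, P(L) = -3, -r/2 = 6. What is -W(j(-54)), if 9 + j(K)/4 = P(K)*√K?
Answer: -396 - 396*I*√6 ≈ -396.0 - 970.0*I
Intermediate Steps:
r = -12 (r = -2*6 = -12)
j(K) = -36 - 12*√K (j(K) = -36 + 4*(-3*√K) = -36 - 12*√K)
W(N) = -11*N (W(N) = N + N*(-12) = N - 12*N = -11*N)
-W(j(-54)) = -(-11)*(-36 - 36*I*√6) = -(396 + 396*I*√6) = -396 - 396*I*√6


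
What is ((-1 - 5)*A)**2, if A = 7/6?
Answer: 49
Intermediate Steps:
A = 7/6 (A = 7*(1/6) = 7/6 ≈ 1.1667)
((-1 - 5)*A)**2 = ((-1 - 5)*(7/6))**2 = (-6*7/6)**2 = (-7)**2 = 49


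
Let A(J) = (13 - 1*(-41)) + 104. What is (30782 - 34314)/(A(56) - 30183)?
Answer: 3532/30025 ≈ 0.11764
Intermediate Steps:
A(J) = 158 (A(J) = (13 + 41) + 104 = 54 + 104 = 158)
(30782 - 34314)/(A(56) - 30183) = (30782 - 34314)/(158 - 30183) = -3532/(-30025) = -3532*(-1/30025) = 3532/30025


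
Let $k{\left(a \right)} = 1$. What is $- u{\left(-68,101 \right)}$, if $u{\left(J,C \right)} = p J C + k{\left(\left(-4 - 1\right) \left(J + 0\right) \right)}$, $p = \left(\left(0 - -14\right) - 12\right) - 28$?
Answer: $-178569$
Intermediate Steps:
$p = -26$ ($p = \left(\left(0 + 14\right) - 12\right) - 28 = \left(14 - 12\right) - 28 = 2 - 28 = -26$)
$u{\left(J,C \right)} = 1 - 26 C J$ ($u{\left(J,C \right)} = - 26 J C + 1 = - 26 C J + 1 = 1 - 26 C J$)
$- u{\left(-68,101 \right)} = - (1 - 2626 \left(-68\right)) = - (1 + 178568) = \left(-1\right) 178569 = -178569$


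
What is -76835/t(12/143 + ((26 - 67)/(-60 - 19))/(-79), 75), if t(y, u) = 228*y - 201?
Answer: 68572394605/163646451 ≈ 419.03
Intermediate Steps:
t(y, u) = -201 + 228*y
-76835/t(12/143 + ((26 - 67)/(-60 - 19))/(-79), 75) = -76835/(-201 + 228*(12/143 + ((26 - 67)/(-60 - 19))/(-79))) = -76835/(-201 + 228*(12*(1/143) - 41/(-79)*(-1/79))) = -76835/(-201 + 228*(12/143 - 41*(-1/79)*(-1/79))) = -76835/(-201 + 228*(12/143 + (41/79)*(-1/79))) = -76835/(-201 + 228*(12/143 - 41/6241)) = -76835/(-201 + 228*(69029/892463)) = -76835/(-201 + 15738612/892463) = -76835/(-163646451/892463) = -76835*(-892463/163646451) = 68572394605/163646451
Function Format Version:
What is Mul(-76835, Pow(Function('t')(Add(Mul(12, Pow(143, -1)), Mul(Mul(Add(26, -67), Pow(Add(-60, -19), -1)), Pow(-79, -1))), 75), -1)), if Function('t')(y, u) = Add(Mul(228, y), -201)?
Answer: Rational(68572394605, 163646451) ≈ 419.03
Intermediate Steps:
Function('t')(y, u) = Add(-201, Mul(228, y))
Mul(-76835, Pow(Function('t')(Add(Mul(12, Pow(143, -1)), Mul(Mul(Add(26, -67), Pow(Add(-60, -19), -1)), Pow(-79, -1))), 75), -1)) = Mul(-76835, Pow(Add(-201, Mul(228, Add(Mul(12, Pow(143, -1)), Mul(Mul(Add(26, -67), Pow(Add(-60, -19), -1)), Pow(-79, -1))))), -1)) = Mul(-76835, Pow(Add(-201, Mul(228, Add(Mul(12, Rational(1, 143)), Mul(Mul(-41, Pow(-79, -1)), Rational(-1, 79))))), -1)) = Mul(-76835, Pow(Add(-201, Mul(228, Add(Rational(12, 143), Mul(Mul(-41, Rational(-1, 79)), Rational(-1, 79))))), -1)) = Mul(-76835, Pow(Add(-201, Mul(228, Add(Rational(12, 143), Mul(Rational(41, 79), Rational(-1, 79))))), -1)) = Mul(-76835, Pow(Add(-201, Mul(228, Add(Rational(12, 143), Rational(-41, 6241)))), -1)) = Mul(-76835, Pow(Add(-201, Mul(228, Rational(69029, 892463))), -1)) = Mul(-76835, Pow(Add(-201, Rational(15738612, 892463)), -1)) = Mul(-76835, Pow(Rational(-163646451, 892463), -1)) = Mul(-76835, Rational(-892463, 163646451)) = Rational(68572394605, 163646451)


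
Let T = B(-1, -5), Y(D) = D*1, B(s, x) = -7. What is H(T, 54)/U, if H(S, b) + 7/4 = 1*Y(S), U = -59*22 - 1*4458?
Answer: 35/23024 ≈ 0.0015202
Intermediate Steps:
Y(D) = D
T = -7
U = -5756 (U = -1298 - 4458 = -5756)
H(S, b) = -7/4 + S (H(S, b) = -7/4 + 1*S = -7/4 + S)
H(T, 54)/U = (-7/4 - 7)/(-5756) = -35/4*(-1/5756) = 35/23024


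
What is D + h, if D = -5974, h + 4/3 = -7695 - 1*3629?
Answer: -51898/3 ≈ -17299.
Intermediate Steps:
h = -33976/3 (h = -4/3 + (-7695 - 1*3629) = -4/3 + (-7695 - 3629) = -4/3 - 11324 = -33976/3 ≈ -11325.)
D + h = -5974 - 33976/3 = -51898/3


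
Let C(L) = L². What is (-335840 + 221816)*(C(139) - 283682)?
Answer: 30143498664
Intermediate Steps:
(-335840 + 221816)*(C(139) - 283682) = (-335840 + 221816)*(139² - 283682) = -114024*(19321 - 283682) = -114024*(-264361) = 30143498664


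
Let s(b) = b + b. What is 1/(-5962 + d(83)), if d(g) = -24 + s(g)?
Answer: -1/5820 ≈ -0.00017182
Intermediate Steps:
s(b) = 2*b
d(g) = -24 + 2*g
1/(-5962 + d(83)) = 1/(-5962 + (-24 + 2*83)) = 1/(-5962 + (-24 + 166)) = 1/(-5962 + 142) = 1/(-5820) = -1/5820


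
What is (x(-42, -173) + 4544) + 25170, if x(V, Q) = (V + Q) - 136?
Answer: 29363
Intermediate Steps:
x(V, Q) = -136 + Q + V (x(V, Q) = (Q + V) - 136 = -136 + Q + V)
(x(-42, -173) + 4544) + 25170 = ((-136 - 173 - 42) + 4544) + 25170 = (-351 + 4544) + 25170 = 4193 + 25170 = 29363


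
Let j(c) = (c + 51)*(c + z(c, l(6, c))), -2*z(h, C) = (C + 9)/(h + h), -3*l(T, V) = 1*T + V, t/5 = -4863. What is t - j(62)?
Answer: -23307457/744 ≈ -31327.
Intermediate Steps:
t = -24315 (t = 5*(-4863) = -24315)
l(T, V) = -T/3 - V/3 (l(T, V) = -(1*T + V)/3 = -(T + V)/3 = -T/3 - V/3)
z(h, C) = -(9 + C)/(4*h) (z(h, C) = -(C + 9)/(2*(h + h)) = -(9 + C)/(2*(2*h)) = -(9 + C)*1/(2*h)/2 = -(9 + C)/(4*h))
j(c) = (51 + c)*(c + (-7 + c/3)/(4*c)) (j(c) = (c + 51)*(c + (-9 - (-1/3*6 - c/3))/(4*c)) = (51 + c)*(c + (-9 - (-2 - c/3))/(4*c)) = (51 + c)*(c + (-9 + (2 + c/3))/(4*c)) = (51 + c)*(c + (-7 + c/3)/(4*c)))
t - j(62) = -24315 - (5/2 + 62**2 - 357/4/62 + (613/12)*62) = -24315 - (5/2 + 3844 - 357/4*1/62 + 19003/6) = -24315 - (5/2 + 3844 - 357/248 + 19003/6) = -24315 - 1*5217097/744 = -24315 - 5217097/744 = -23307457/744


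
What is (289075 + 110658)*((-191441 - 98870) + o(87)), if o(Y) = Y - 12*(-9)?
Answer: -115968939028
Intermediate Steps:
o(Y) = 108 + Y (o(Y) = Y + 108 = 108 + Y)
(289075 + 110658)*((-191441 - 98870) + o(87)) = (289075 + 110658)*((-191441 - 98870) + (108 + 87)) = 399733*(-290311 + 195) = 399733*(-290116) = -115968939028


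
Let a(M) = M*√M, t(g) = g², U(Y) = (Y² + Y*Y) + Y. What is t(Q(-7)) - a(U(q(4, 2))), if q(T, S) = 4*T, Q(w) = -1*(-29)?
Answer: 841 - 2112*√33 ≈ -11292.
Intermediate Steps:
Q(w) = 29
U(Y) = Y + 2*Y² (U(Y) = (Y² + Y²) + Y = 2*Y² + Y = Y + 2*Y²)
a(M) = M^(3/2)
t(Q(-7)) - a(U(q(4, 2))) = 29² - ((4*4)*(1 + 2*(4*4)))^(3/2) = 841 - (16*(1 + 2*16))^(3/2) = 841 - (16*(1 + 32))^(3/2) = 841 - (16*33)^(3/2) = 841 - 528^(3/2) = 841 - 2112*√33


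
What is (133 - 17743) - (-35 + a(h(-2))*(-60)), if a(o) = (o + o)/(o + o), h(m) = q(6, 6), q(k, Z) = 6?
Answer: -17515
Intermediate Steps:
h(m) = 6
a(o) = 1 (a(o) = (2*o)/((2*o)) = (2*o)*(1/(2*o)) = 1)
(133 - 17743) - (-35 + a(h(-2))*(-60)) = (133 - 17743) - (-35 + 1*(-60)) = -17610 - (-35 - 60) = -17610 - 1*(-95) = -17610 + 95 = -17515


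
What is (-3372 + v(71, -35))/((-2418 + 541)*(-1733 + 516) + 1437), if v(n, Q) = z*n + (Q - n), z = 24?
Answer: -887/1142873 ≈ -0.00077611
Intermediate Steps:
v(n, Q) = Q + 23*n (v(n, Q) = 24*n + (Q - n) = Q + 23*n)
(-3372 + v(71, -35))/((-2418 + 541)*(-1733 + 516) + 1437) = (-3372 + (-35 + 23*71))/((-2418 + 541)*(-1733 + 516) + 1437) = (-3372 + (-35 + 1633))/(-1877*(-1217) + 1437) = (-3372 + 1598)/(2284309 + 1437) = -1774/2285746 = -1774*1/2285746 = -887/1142873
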